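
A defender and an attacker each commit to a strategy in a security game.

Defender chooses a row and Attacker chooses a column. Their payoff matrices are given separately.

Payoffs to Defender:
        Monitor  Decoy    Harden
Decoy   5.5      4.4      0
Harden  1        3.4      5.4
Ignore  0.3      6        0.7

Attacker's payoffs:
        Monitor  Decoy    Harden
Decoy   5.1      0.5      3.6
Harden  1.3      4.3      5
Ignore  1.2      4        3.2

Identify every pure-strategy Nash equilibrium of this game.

Defender against Monitor: payoffs 5.5, 1, 0.3 → best response Decoy.
Defender against Decoy: payoffs 4.4, 3.4, 6 → best response Ignore.
Defender against Harden: payoffs 0, 5.4, 0.7 → best response Harden.
Attacker against Decoy: payoffs 5.1, 0.5, 3.6 → best response Monitor.
Attacker against Harden: payoffs 1.3, 4.3, 5 → best response Harden.
Attacker against Ignore: payoffs 1.2, 4, 3.2 → best response Decoy.
Mutual best responses: (Decoy, Monitor); (Harden, Harden); (Ignore, Decoy).

Pure-strategy Nash equilibria: (Decoy, Monitor), (Harden, Harden), (Ignore, Decoy)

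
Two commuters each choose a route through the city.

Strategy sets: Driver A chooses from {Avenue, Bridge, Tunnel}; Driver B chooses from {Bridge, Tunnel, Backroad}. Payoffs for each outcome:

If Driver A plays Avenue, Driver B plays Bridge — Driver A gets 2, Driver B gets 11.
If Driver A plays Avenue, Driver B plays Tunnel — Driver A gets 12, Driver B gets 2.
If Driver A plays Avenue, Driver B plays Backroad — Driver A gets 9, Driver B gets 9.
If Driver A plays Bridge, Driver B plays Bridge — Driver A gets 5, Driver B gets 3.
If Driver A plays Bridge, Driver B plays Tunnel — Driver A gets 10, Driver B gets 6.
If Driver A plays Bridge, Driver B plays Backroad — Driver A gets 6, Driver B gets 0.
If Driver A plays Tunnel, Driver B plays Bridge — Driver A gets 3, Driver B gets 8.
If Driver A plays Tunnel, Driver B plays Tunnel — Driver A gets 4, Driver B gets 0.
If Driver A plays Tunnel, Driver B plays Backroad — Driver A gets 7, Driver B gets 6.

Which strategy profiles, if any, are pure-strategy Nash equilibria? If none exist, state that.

No pure-strategy Nash equilibrium.

(Avenue, Bridge): Driver A can switch to Bridge (2 → 5). Not NE.
(Avenue, Tunnel): Driver B can switch to Bridge (2 → 11). Not NE.
(Avenue, Backroad): Driver B can switch to Bridge (9 → 11). Not NE.
(Bridge, Bridge): Driver B can switch to Tunnel (3 → 6). Not NE.
(Bridge, Tunnel): Driver A can switch to Avenue (10 → 12). Not NE.
(Bridge, Backroad): Driver A can switch to Avenue (6 → 9). Not NE.
(The remaining 3 profiles each have a profitable deviation by the same check.)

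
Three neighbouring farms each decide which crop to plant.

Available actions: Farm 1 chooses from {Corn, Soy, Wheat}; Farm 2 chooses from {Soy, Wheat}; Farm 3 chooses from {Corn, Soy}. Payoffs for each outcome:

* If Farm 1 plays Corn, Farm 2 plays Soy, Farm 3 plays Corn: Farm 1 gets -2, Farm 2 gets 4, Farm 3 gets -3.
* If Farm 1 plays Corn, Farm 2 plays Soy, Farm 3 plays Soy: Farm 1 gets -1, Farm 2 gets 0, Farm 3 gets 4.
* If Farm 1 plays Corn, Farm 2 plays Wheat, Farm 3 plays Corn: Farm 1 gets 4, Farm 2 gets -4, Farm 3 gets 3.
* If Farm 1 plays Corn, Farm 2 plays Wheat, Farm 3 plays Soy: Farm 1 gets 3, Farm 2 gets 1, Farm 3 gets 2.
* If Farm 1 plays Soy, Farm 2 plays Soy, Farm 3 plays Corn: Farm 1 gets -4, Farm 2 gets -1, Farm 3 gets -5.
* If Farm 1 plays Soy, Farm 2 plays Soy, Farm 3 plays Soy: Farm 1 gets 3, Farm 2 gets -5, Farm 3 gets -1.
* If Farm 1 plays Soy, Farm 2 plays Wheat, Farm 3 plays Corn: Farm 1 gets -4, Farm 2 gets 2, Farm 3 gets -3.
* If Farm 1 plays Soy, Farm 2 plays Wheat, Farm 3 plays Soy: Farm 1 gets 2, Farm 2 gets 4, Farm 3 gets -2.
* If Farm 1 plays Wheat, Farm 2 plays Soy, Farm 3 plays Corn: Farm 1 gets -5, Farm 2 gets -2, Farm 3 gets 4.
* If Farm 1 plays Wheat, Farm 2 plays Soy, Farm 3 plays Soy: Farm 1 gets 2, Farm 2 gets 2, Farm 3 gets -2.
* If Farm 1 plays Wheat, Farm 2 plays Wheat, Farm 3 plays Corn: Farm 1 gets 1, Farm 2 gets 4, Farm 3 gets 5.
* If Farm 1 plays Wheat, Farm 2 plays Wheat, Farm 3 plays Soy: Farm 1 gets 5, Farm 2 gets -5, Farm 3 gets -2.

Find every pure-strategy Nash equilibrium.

This game has no pure Nash equilibrium.

Check each profile: it is a Nash equilibrium iff no player can strictly gain by switching unilaterally.
(Corn, Soy, Corn): Farm 3 can switch to Soy (-3 → 4). Not NE.
(Corn, Soy, Soy): Farm 1 can switch to Soy (-1 → 3). Not NE.
(Corn, Wheat, Corn): Farm 2 can switch to Soy (-4 → 4). Not NE.
(Corn, Wheat, Soy): Farm 1 can switch to Wheat (3 → 5). Not NE.
(Soy, Soy, Corn): Farm 1 can switch to Corn (-4 → -2). Not NE.
(Soy, Soy, Soy): Farm 2 can switch to Wheat (-5 → 4). Not NE.
(Soy, Wheat, Corn): Farm 1 can switch to Corn (-4 → 4). Not NE.
(Soy, Wheat, Soy): Farm 1 can switch to Corn (2 → 3). Not NE.
(The remaining 4 profiles each have a profitable deviation by the same check.)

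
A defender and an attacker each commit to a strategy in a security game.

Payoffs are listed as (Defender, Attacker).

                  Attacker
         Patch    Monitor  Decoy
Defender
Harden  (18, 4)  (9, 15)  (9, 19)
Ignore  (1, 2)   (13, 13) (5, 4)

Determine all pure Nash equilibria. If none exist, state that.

(Harden, Patch): Attacker can switch to Monitor (4 → 15). Not NE.
(Harden, Monitor): Defender can switch to Ignore (9 → 13). Not NE.
(Harden, Decoy): Defender gets 9, best alternative 5; Attacker gets 19, best alternative 15. No profitable deviation — NE.
(Ignore, Patch): Defender can switch to Harden (1 → 18). Not NE.
(Ignore, Monitor): Defender gets 13, best alternative 9; Attacker gets 13, best alternative 4. No profitable deviation — NE.
(Ignore, Decoy): Defender can switch to Harden (5 → 9). Not NE.

The pure Nash equilibria are (Harden, Decoy) and (Ignore, Monitor).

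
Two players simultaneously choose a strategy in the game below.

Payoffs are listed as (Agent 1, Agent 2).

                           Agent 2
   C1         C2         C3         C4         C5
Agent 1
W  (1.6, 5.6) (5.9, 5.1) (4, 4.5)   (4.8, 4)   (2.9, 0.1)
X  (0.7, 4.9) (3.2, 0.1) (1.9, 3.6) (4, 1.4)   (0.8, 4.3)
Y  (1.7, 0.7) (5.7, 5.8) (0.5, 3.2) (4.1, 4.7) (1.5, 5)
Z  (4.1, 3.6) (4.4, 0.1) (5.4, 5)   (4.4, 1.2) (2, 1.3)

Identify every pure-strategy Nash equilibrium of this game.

Mark each player's best response to every combination of opponents' strategies; a profile where every player is best-responding is a pure Nash equilibrium.
Agent 1 against C1: payoffs 1.6, 0.7, 1.7, 4.1 → best response Z.
Agent 1 against C2: payoffs 5.9, 3.2, 5.7, 4.4 → best response W.
Agent 1 against C3: payoffs 4, 1.9, 0.5, 5.4 → best response Z.
Agent 1 against C4: payoffs 4.8, 4, 4.1, 4.4 → best response W.
Agent 1 against C5: payoffs 2.9, 0.8, 1.5, 2 → best response W.
Agent 2 against W: payoffs 5.6, 5.1, 4.5, 4, 0.1 → best response C1.
Agent 2 against X: payoffs 4.9, 0.1, 3.6, 1.4, 4.3 → best response C1.
Agent 2 against Y: payoffs 0.7, 5.8, 3.2, 4.7, 5 → best response C2.
Agent 2 against Z: payoffs 3.6, 0.1, 5, 1.2, 1.3 → best response C3.
Mutual best responses: (Z, C3).

Pure NE: (Z, C3)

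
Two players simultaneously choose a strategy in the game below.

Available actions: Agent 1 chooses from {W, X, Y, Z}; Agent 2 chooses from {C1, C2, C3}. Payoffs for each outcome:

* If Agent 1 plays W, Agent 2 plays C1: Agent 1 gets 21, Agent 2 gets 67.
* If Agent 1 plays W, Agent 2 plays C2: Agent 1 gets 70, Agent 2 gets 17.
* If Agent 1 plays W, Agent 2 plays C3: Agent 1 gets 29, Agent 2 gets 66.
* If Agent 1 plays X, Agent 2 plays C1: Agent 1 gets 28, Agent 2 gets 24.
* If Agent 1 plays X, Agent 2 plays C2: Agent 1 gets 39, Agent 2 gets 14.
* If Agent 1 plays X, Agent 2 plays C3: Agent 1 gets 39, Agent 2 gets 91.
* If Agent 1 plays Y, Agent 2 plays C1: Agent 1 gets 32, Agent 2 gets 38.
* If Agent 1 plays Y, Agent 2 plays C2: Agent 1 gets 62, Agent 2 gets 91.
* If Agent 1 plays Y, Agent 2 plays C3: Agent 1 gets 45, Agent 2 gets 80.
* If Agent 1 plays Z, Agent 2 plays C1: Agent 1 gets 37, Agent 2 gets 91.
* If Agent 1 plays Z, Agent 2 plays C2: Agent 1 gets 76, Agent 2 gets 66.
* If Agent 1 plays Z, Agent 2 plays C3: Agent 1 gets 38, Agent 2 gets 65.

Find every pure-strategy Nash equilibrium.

(Z, C1)

Agent 1 against C1: payoffs 21, 28, 32, 37 → best response Z.
Agent 1 against C2: payoffs 70, 39, 62, 76 → best response Z.
Agent 1 against C3: payoffs 29, 39, 45, 38 → best response Y.
Agent 2 against W: payoffs 67, 17, 66 → best response C1.
Agent 2 against X: payoffs 24, 14, 91 → best response C3.
Agent 2 against Y: payoffs 38, 91, 80 → best response C2.
Agent 2 against Z: payoffs 91, 66, 65 → best response C1.
Mutual best responses: (Z, C1).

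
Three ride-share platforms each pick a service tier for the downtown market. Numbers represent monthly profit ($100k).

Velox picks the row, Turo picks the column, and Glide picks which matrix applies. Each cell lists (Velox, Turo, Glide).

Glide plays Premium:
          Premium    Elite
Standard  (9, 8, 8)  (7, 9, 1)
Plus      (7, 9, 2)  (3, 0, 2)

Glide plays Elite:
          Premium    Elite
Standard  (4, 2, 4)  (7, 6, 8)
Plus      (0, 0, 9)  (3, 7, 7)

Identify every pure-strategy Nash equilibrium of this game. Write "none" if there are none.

Pure NE: (Standard, Elite, Elite)

Velox against (Premium, Premium): payoffs 9, 7 → best response Standard.
Velox against (Premium, Elite): payoffs 4, 0 → best response Standard.
Velox against (Elite, Premium): payoffs 7, 3 → best response Standard.
Velox against (Elite, Elite): payoffs 7, 3 → best response Standard.
Turo against (Standard, Premium): payoffs 8, 9 → best response Elite.
Turo against (Standard, Elite): payoffs 2, 6 → best response Elite.
Turo against (Plus, Premium): payoffs 9, 0 → best response Premium.
Turo against (Plus, Elite): payoffs 0, 7 → best response Elite.
Glide against (Standard, Premium): payoffs 8, 4 → best response Premium.
Glide against (Standard, Elite): payoffs 1, 8 → best response Elite.
Glide against (Plus, Premium): payoffs 2, 9 → best response Elite.
Glide against (Plus, Elite): payoffs 2, 7 → best response Elite.
Mutual best responses: (Standard, Elite, Elite).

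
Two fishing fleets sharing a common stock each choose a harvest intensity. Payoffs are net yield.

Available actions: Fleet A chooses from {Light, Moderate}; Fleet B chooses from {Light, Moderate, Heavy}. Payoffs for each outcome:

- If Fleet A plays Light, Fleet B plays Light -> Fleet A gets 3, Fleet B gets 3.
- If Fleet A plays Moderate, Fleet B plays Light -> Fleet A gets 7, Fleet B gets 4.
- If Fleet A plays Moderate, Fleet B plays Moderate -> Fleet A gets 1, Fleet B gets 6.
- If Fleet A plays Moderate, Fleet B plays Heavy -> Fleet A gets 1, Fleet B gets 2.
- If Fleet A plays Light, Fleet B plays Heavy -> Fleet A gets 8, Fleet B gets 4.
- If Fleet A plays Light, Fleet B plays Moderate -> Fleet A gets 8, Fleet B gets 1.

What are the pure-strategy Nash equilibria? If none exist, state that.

(Light, Heavy)

(Light, Light): Fleet A can switch to Moderate (3 → 7). Not NE.
(Light, Moderate): Fleet B can switch to Light (1 → 3). Not NE.
(Light, Heavy): Fleet A gets 8, best alternative 1; Fleet B gets 4, best alternative 3. No profitable deviation — NE.
(Moderate, Light): Fleet B can switch to Moderate (4 → 6). Not NE.
(Moderate, Moderate): Fleet A can switch to Light (1 → 8). Not NE.
(Moderate, Heavy): Fleet A can switch to Light (1 → 8). Not NE.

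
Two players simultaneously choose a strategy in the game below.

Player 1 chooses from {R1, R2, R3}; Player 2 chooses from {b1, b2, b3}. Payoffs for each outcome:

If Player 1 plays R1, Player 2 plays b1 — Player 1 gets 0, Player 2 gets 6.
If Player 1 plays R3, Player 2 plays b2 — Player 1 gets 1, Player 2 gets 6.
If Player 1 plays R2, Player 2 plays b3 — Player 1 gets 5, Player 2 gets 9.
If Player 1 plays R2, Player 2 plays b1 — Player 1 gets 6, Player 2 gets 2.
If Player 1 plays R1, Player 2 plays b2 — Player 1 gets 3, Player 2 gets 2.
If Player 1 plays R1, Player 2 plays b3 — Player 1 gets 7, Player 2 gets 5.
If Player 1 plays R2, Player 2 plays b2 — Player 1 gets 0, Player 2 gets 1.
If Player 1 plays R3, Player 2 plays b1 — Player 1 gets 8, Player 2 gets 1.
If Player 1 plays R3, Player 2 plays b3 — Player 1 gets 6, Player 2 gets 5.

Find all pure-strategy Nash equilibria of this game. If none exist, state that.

For each strategy profile, look for a profitable unilateral deviation.
(R1, b1): Player 1 can switch to R2 (0 → 6). Not NE.
(R1, b2): Player 2 can switch to b1 (2 → 6). Not NE.
(R1, b3): Player 2 can switch to b1 (5 → 6). Not NE.
(R2, b1): Player 1 can switch to R3 (6 → 8). Not NE.
(R2, b2): Player 1 can switch to R1 (0 → 3). Not NE.
(R2, b3): Player 1 can switch to R1 (5 → 7). Not NE.
(R3, b1): Player 2 can switch to b2 (1 → 6). Not NE.
(R3, b2): Player 1 can switch to R1 (1 → 3). Not NE.
(R3, b3): Player 1 can switch to R1 (6 → 7). Not NE.

No pure-strategy Nash equilibrium.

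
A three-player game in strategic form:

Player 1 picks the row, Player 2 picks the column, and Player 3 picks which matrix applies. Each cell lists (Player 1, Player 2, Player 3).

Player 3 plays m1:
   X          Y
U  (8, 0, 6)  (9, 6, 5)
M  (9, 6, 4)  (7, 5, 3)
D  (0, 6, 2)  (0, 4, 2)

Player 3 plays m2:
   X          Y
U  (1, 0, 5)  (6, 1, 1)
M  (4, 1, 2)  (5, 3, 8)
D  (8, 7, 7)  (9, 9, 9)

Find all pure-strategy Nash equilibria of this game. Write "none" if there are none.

(U, X, m1): Player 1 can switch to M (8 → 9). Not NE.
(U, X, m2): Player 1 can switch to M (1 → 4). Not NE.
(U, Y, m1): Player 1 gets 9, best alternative 7; Player 2 gets 6, best alternative 0; Player 3 gets 5, best alternative 1. No profitable deviation — NE.
(U, Y, m2): Player 1 can switch to D (6 → 9). Not NE.
(M, X, m1): Player 1 gets 9, best alternative 8; Player 2 gets 6, best alternative 5; Player 3 gets 4, best alternative 2. No profitable deviation — NE.
(M, X, m2): Player 1 can switch to D (4 → 8). Not NE.
(M, Y, m1): Player 1 can switch to U (7 → 9). Not NE.
(M, Y, m2): Player 1 can switch to U (5 → 6). Not NE.
(D, X, m1): Player 1 can switch to U (0 → 8). Not NE.
(D, X, m2): Player 2 can switch to Y (7 → 9). Not NE.
(D, Y, m2): Player 1 gets 9, best alternative 6; Player 2 gets 9, best alternative 7; Player 3 gets 9, best alternative 2. No profitable deviation — NE.
(The remaining 1 profile has a profitable deviation by the same check.)

The pure Nash equilibria are (U, Y, m1), (M, X, m1), (D, Y, m2).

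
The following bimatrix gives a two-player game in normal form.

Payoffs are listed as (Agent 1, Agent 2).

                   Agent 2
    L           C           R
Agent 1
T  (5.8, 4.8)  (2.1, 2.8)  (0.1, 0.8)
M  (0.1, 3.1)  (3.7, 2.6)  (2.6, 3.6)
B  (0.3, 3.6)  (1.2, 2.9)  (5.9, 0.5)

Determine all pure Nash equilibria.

The unique pure-strategy Nash equilibrium is (T, L).

Agent 1 against L: payoffs 5.8, 0.1, 0.3 → best response T.
Agent 1 against C: payoffs 2.1, 3.7, 1.2 → best response M.
Agent 1 against R: payoffs 0.1, 2.6, 5.9 → best response B.
Agent 2 against T: payoffs 4.8, 2.8, 0.8 → best response L.
Agent 2 against M: payoffs 3.1, 2.6, 3.6 → best response R.
Agent 2 against B: payoffs 3.6, 2.9, 0.5 → best response L.
Mutual best responses: (T, L).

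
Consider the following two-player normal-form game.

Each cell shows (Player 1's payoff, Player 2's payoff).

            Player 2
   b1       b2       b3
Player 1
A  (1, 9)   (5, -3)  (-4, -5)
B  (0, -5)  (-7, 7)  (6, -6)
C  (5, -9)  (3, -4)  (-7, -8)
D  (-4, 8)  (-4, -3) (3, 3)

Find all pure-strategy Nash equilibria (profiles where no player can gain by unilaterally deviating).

No pure-strategy Nash equilibrium.

Player 1 against b1: payoffs 1, 0, 5, -4 → best response C.
Player 1 against b2: payoffs 5, -7, 3, -4 → best response A.
Player 1 against b3: payoffs -4, 6, -7, 3 → best response B.
Player 2 against A: payoffs 9, -3, -5 → best response b1.
Player 2 against B: payoffs -5, 7, -6 → best response b2.
Player 2 against C: payoffs -9, -4, -8 → best response b2.
Player 2 against D: payoffs 8, -3, 3 → best response b1.
No profile is a mutual best response for all players.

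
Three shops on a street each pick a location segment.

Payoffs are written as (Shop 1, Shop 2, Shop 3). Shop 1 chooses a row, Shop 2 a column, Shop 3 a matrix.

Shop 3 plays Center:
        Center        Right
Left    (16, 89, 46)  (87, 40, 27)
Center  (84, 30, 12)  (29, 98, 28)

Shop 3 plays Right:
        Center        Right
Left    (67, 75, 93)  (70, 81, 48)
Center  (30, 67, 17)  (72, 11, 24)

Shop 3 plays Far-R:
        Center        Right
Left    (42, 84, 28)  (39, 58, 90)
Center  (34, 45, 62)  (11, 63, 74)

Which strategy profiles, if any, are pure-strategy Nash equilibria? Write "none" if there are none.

There is no pure-strategy Nash equilibrium.

For each player, find the best response to each opponent profile; mutual best responses are the pure NE.
Shop 1 against (Center, Center): payoffs 16, 84 → best response Center.
Shop 1 against (Center, Right): payoffs 67, 30 → best response Left.
Shop 1 against (Center, Far-R): payoffs 42, 34 → best response Left.
Shop 1 against (Right, Center): payoffs 87, 29 → best response Left.
Shop 1 against (Right, Right): payoffs 70, 72 → best response Center.
Shop 1 against (Right, Far-R): payoffs 39, 11 → best response Left.
Shop 2 against (Left, Center): payoffs 89, 40 → best response Center.
Shop 2 against (Left, Right): payoffs 75, 81 → best response Right.
Shop 2 against (Left, Far-R): payoffs 84, 58 → best response Center.
Shop 2 against (Center, Center): payoffs 30, 98 → best response Right.
Shop 2 against (Center, Right): payoffs 67, 11 → best response Center.
Shop 2 against (Center, Far-R): payoffs 45, 63 → best response Right.
Shop 3 against (Left, Center): payoffs 46, 93, 28 → best response Right.
Shop 3 against (Left, Right): payoffs 27, 48, 90 → best response Far-R.
Shop 3 against (Center, Center): payoffs 12, 17, 62 → best response Far-R.
Shop 3 against (Center, Right): payoffs 28, 24, 74 → best response Far-R.
No profile is a mutual best response for all players.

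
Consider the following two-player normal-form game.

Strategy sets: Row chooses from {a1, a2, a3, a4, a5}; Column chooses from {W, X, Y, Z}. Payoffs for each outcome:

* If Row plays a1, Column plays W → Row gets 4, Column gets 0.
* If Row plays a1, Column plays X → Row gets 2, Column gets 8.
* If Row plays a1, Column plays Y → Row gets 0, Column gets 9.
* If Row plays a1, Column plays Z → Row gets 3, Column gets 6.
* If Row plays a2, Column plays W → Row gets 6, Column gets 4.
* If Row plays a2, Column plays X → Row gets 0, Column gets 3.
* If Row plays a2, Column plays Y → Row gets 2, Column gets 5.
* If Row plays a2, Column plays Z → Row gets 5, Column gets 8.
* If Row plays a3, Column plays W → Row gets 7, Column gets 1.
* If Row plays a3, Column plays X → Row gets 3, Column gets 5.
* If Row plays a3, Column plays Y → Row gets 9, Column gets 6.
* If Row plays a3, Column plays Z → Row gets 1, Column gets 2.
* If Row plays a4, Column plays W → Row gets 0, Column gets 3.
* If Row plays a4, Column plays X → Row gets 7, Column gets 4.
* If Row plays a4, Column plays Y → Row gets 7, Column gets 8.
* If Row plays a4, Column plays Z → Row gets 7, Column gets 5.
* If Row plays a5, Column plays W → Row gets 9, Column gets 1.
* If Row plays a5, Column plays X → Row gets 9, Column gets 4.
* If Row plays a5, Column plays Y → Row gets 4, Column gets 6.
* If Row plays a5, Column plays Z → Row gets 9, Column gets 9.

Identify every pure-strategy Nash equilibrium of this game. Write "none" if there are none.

Mark each player's best response to every combination of opponents' strategies; a profile where every player is best-responding is a pure Nash equilibrium.
Row against W: payoffs 4, 6, 7, 0, 9 → best response a5.
Row against X: payoffs 2, 0, 3, 7, 9 → best response a5.
Row against Y: payoffs 0, 2, 9, 7, 4 → best response a3.
Row against Z: payoffs 3, 5, 1, 7, 9 → best response a5.
Column against a1: payoffs 0, 8, 9, 6 → best response Y.
Column against a2: payoffs 4, 3, 5, 8 → best response Z.
Column against a3: payoffs 1, 5, 6, 2 → best response Y.
Column against a4: payoffs 3, 4, 8, 5 → best response Y.
Column against a5: payoffs 1, 4, 6, 9 → best response Z.
Mutual best responses: (a3, Y); (a5, Z).

Pure-strategy Nash equilibria: (a3, Y), (a5, Z)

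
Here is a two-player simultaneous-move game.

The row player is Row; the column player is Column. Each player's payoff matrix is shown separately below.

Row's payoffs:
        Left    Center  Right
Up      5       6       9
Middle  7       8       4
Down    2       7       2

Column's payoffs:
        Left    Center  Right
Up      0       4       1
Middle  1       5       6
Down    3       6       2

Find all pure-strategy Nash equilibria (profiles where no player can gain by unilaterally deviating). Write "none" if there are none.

No pure-strategy Nash equilibrium.

(Up, Left): Row can switch to Middle (5 → 7). Not NE.
(Up, Center): Row can switch to Middle (6 → 8). Not NE.
(Up, Right): Column can switch to Center (1 → 4). Not NE.
(Middle, Left): Column can switch to Center (1 → 5). Not NE.
(Middle, Center): Column can switch to Right (5 → 6). Not NE.
(Middle, Right): Row can switch to Up (4 → 9). Not NE.
(The remaining 3 profiles each have a profitable deviation by the same check.)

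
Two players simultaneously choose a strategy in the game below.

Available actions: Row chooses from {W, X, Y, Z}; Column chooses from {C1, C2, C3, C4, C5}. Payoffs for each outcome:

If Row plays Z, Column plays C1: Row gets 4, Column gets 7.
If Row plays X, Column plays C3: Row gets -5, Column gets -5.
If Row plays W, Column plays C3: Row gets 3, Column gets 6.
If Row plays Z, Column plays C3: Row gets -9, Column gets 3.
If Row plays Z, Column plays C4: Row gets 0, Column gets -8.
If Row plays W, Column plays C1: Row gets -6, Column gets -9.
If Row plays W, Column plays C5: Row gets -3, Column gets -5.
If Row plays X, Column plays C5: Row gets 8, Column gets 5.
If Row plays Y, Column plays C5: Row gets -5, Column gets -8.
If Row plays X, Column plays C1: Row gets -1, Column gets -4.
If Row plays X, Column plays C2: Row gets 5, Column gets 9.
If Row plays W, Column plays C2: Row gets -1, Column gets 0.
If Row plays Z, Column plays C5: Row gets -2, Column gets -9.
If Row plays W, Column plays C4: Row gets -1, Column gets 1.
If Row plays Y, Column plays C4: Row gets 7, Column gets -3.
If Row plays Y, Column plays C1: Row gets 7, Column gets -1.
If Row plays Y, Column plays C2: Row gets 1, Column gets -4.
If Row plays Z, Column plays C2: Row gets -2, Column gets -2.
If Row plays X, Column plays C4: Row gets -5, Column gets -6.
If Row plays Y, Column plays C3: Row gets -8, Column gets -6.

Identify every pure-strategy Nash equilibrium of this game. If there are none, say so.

(W, C3), (X, C2), (Y, C1)

Row against C1: payoffs -6, -1, 7, 4 → best response Y.
Row against C2: payoffs -1, 5, 1, -2 → best response X.
Row against C3: payoffs 3, -5, -8, -9 → best response W.
Row against C4: payoffs -1, -5, 7, 0 → best response Y.
Row against C5: payoffs -3, 8, -5, -2 → best response X.
Column against W: payoffs -9, 0, 6, 1, -5 → best response C3.
Column against X: payoffs -4, 9, -5, -6, 5 → best response C2.
Column against Y: payoffs -1, -4, -6, -3, -8 → best response C1.
Column against Z: payoffs 7, -2, 3, -8, -9 → best response C1.
Mutual best responses: (W, C3); (X, C2); (Y, C1).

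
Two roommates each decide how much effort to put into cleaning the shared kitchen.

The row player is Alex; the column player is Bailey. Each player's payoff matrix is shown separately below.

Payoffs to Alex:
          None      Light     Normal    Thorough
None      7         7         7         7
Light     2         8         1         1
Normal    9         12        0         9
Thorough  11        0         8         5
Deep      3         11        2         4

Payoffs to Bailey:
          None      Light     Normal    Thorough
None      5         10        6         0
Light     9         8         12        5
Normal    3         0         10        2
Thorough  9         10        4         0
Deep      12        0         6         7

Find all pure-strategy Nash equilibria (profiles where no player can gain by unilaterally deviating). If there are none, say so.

Alex against None: payoffs 7, 2, 9, 11, 3 → best response Thorough.
Alex against Light: payoffs 7, 8, 12, 0, 11 → best response Normal.
Alex against Normal: payoffs 7, 1, 0, 8, 2 → best response Thorough.
Alex against Thorough: payoffs 7, 1, 9, 5, 4 → best response Normal.
Bailey against None: payoffs 5, 10, 6, 0 → best response Light.
Bailey against Light: payoffs 9, 8, 12, 5 → best response Normal.
Bailey against Normal: payoffs 3, 0, 10, 2 → best response Normal.
Bailey against Thorough: payoffs 9, 10, 4, 0 → best response Light.
Bailey against Deep: payoffs 12, 0, 6, 7 → best response None.
No profile is a mutual best response for all players.

This game has no pure Nash equilibrium.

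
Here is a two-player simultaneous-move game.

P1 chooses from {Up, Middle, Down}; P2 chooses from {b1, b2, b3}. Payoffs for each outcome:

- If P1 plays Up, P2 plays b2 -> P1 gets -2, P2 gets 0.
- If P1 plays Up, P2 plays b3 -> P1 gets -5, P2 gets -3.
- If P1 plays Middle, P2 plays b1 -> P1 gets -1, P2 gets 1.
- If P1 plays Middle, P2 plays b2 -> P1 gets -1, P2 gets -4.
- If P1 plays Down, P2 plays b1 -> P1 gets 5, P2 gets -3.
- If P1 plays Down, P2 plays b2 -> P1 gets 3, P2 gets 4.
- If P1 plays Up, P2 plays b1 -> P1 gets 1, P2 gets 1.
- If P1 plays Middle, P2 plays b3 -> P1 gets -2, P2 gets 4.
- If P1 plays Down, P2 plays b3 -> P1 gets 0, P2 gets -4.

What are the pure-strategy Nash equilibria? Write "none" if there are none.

P1 against b1: payoffs 1, -1, 5 → best response Down.
P1 against b2: payoffs -2, -1, 3 → best response Down.
P1 against b3: payoffs -5, -2, 0 → best response Down.
P2 against Up: payoffs 1, 0, -3 → best response b1.
P2 against Middle: payoffs 1, -4, 4 → best response b3.
P2 against Down: payoffs -3, 4, -4 → best response b2.
Mutual best responses: (Down, b2).

(Down, b2)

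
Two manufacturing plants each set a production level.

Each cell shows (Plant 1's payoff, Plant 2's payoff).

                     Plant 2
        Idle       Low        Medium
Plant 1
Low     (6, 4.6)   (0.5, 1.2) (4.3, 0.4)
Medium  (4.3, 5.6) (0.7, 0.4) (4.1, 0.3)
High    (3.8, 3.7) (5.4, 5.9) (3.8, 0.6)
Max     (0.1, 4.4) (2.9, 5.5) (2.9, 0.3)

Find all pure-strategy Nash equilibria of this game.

The pure Nash equilibria are (Low, Idle); (High, Low).

Plant 1 against Idle: payoffs 6, 4.3, 3.8, 0.1 → best response Low.
Plant 1 against Low: payoffs 0.5, 0.7, 5.4, 2.9 → best response High.
Plant 1 against Medium: payoffs 4.3, 4.1, 3.8, 2.9 → best response Low.
Plant 2 against Low: payoffs 4.6, 1.2, 0.4 → best response Idle.
Plant 2 against Medium: payoffs 5.6, 0.4, 0.3 → best response Idle.
Plant 2 against High: payoffs 3.7, 5.9, 0.6 → best response Low.
Plant 2 against Max: payoffs 4.4, 5.5, 0.3 → best response Low.
Mutual best responses: (Low, Idle); (High, Low).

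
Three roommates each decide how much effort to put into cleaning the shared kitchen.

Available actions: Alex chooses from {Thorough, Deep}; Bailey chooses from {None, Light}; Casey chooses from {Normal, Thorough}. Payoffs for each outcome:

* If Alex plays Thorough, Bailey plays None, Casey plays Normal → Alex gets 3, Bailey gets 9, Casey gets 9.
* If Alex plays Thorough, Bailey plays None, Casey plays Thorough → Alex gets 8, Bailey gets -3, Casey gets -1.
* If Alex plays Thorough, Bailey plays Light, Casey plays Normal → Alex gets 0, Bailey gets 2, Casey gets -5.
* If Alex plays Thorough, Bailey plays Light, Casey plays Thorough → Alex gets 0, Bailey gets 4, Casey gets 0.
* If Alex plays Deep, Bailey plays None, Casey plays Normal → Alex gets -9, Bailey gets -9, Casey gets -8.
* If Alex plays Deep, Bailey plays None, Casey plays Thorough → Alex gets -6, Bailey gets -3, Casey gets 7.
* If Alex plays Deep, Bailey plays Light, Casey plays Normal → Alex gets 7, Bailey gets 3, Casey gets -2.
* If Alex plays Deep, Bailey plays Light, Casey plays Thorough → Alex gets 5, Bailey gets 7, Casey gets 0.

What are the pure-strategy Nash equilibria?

(Thorough, None, Normal), (Deep, Light, Thorough)

(Thorough, None, Normal): Alex gets 3, best alternative -9; Bailey gets 9, best alternative 2; Casey gets 9, best alternative -1. No profitable deviation — NE.
(Thorough, None, Thorough): Bailey can switch to Light (-3 → 4). Not NE.
(Thorough, Light, Normal): Alex can switch to Deep (0 → 7). Not NE.
(Thorough, Light, Thorough): Alex can switch to Deep (0 → 5). Not NE.
(Deep, None, Normal): Alex can switch to Thorough (-9 → 3). Not NE.
(Deep, None, Thorough): Alex can switch to Thorough (-6 → 8). Not NE.
(Deep, Light, Normal): Casey can switch to Thorough (-2 → 0). Not NE.
(Deep, Light, Thorough): Alex gets 5, best alternative 0; Bailey gets 7, best alternative -3; Casey gets 0, best alternative -2. No profitable deviation — NE.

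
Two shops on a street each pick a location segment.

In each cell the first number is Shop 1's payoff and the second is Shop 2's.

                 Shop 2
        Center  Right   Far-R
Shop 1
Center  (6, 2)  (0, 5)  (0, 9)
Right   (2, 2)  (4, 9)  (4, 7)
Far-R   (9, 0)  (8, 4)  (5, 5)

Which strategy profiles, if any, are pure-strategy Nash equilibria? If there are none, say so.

For each player, find the best response to each opponent profile; mutual best responses are the pure NE.
Shop 1 against Center: payoffs 6, 2, 9 → best response Far-R.
Shop 1 against Right: payoffs 0, 4, 8 → best response Far-R.
Shop 1 against Far-R: payoffs 0, 4, 5 → best response Far-R.
Shop 2 against Center: payoffs 2, 5, 9 → best response Far-R.
Shop 2 against Right: payoffs 2, 9, 7 → best response Right.
Shop 2 against Far-R: payoffs 0, 4, 5 → best response Far-R.
Mutual best responses: (Far-R, Far-R).

Pure NE: (Far-R, Far-R)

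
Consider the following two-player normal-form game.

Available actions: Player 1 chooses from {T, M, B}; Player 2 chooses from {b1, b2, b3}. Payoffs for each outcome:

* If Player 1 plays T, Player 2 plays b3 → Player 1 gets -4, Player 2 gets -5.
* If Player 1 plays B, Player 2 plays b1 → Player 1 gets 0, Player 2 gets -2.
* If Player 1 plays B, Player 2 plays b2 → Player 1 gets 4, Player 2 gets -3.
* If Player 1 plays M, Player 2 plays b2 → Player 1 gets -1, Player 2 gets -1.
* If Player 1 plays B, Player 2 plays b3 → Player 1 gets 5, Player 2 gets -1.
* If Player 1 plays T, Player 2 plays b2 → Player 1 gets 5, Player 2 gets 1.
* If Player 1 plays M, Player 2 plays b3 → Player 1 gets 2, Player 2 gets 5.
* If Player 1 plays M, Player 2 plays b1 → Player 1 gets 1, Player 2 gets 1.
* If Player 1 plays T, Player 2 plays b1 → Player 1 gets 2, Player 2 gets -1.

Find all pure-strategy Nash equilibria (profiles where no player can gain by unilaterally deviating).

Pure-strategy Nash equilibria: (T, b2) and (B, b3)

Player 1 against b1: payoffs 2, 1, 0 → best response T.
Player 1 against b2: payoffs 5, -1, 4 → best response T.
Player 1 against b3: payoffs -4, 2, 5 → best response B.
Player 2 against T: payoffs -1, 1, -5 → best response b2.
Player 2 against M: payoffs 1, -1, 5 → best response b3.
Player 2 against B: payoffs -2, -3, -1 → best response b3.
Mutual best responses: (T, b2); (B, b3).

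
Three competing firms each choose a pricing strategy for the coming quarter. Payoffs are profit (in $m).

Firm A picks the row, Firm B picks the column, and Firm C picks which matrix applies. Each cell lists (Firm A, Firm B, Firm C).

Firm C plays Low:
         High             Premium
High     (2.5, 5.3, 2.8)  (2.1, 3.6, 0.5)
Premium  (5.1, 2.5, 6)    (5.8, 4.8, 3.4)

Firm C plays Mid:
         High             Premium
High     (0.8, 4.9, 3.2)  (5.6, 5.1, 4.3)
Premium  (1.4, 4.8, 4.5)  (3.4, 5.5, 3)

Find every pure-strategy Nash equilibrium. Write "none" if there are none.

For each player, find the best response to each opponent profile; mutual best responses are the pure NE.
Firm A against (High, Low): payoffs 2.5, 5.1 → best response Premium.
Firm A against (High, Mid): payoffs 0.8, 1.4 → best response Premium.
Firm A against (Premium, Low): payoffs 2.1, 5.8 → best response Premium.
Firm A against (Premium, Mid): payoffs 5.6, 3.4 → best response High.
Firm B against (High, Low): payoffs 5.3, 3.6 → best response High.
Firm B against (High, Mid): payoffs 4.9, 5.1 → best response Premium.
Firm B against (Premium, Low): payoffs 2.5, 4.8 → best response Premium.
Firm B against (Premium, Mid): payoffs 4.8, 5.5 → best response Premium.
Firm C against (High, High): payoffs 2.8, 3.2 → best response Mid.
Firm C against (High, Premium): payoffs 0.5, 4.3 → best response Mid.
Firm C against (Premium, High): payoffs 6, 4.5 → best response Low.
Firm C against (Premium, Premium): payoffs 3.4, 3 → best response Low.
Mutual best responses: (High, Premium, Mid); (Premium, Premium, Low).

The pure Nash equilibria are (High, Premium, Mid) and (Premium, Premium, Low).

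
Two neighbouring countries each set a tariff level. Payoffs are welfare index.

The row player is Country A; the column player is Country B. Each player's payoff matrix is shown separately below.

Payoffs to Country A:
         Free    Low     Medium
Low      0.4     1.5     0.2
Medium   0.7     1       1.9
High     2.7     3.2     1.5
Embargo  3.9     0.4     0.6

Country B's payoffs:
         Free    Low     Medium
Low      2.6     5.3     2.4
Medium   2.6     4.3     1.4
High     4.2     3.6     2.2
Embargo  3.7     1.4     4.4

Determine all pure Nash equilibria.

Check each profile: it is a Nash equilibrium iff no player can strictly gain by switching unilaterally.
(Low, Free): Country A can switch to Medium (0.4 → 0.7). Not NE.
(Low, Low): Country A can switch to High (1.5 → 3.2). Not NE.
(Low, Medium): Country A can switch to Medium (0.2 → 1.9). Not NE.
(Medium, Free): Country A can switch to High (0.7 → 2.7). Not NE.
(Medium, Low): Country A can switch to Low (1 → 1.5). Not NE.
(Medium, Medium): Country B can switch to Free (1.4 → 2.6). Not NE.
(The remaining 6 profiles each have a profitable deviation by the same check.)

This game has no pure Nash equilibrium.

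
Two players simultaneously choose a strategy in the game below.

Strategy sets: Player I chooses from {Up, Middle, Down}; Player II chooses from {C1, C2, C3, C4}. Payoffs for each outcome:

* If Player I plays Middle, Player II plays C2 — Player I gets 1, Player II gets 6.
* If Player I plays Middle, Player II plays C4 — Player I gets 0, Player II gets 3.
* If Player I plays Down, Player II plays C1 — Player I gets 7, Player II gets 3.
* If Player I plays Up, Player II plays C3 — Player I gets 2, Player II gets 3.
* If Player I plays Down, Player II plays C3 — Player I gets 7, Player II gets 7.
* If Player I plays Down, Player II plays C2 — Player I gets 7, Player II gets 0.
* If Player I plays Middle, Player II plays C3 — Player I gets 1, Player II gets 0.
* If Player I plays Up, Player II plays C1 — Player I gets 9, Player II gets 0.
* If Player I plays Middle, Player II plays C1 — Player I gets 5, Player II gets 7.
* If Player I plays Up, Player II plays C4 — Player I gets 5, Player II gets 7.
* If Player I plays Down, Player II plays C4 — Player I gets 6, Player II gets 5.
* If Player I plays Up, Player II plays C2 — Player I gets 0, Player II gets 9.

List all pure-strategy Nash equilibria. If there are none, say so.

Pure NE: (Down, C3)

(Up, C1): Player II can switch to C2 (0 → 9). Not NE.
(Up, C2): Player I can switch to Middle (0 → 1). Not NE.
(Up, C3): Player I can switch to Down (2 → 7). Not NE.
(Up, C4): Player I can switch to Down (5 → 6). Not NE.
(Middle, C1): Player I can switch to Up (5 → 9). Not NE.
(Middle, C2): Player I can switch to Down (1 → 7). Not NE.
(Down, C3): Player I gets 7, best alternative 2; Player II gets 7, best alternative 5. No profitable deviation — NE.
(The remaining 5 profiles each have a profitable deviation by the same check.)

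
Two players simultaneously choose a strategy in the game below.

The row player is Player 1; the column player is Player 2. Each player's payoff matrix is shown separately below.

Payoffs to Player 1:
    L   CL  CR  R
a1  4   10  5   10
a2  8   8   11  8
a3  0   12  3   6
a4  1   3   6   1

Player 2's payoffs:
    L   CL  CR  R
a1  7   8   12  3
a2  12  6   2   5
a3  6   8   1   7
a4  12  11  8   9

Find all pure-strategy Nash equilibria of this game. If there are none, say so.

(a2, L); (a3, CL)

Player 1 against L: payoffs 4, 8, 0, 1 → best response a2.
Player 1 against CL: payoffs 10, 8, 12, 3 → best response a3.
Player 1 against CR: payoffs 5, 11, 3, 6 → best response a2.
Player 1 against R: payoffs 10, 8, 6, 1 → best response a1.
Player 2 against a1: payoffs 7, 8, 12, 3 → best response CR.
Player 2 against a2: payoffs 12, 6, 2, 5 → best response L.
Player 2 against a3: payoffs 6, 8, 1, 7 → best response CL.
Player 2 against a4: payoffs 12, 11, 8, 9 → best response L.
Mutual best responses: (a2, L); (a3, CL).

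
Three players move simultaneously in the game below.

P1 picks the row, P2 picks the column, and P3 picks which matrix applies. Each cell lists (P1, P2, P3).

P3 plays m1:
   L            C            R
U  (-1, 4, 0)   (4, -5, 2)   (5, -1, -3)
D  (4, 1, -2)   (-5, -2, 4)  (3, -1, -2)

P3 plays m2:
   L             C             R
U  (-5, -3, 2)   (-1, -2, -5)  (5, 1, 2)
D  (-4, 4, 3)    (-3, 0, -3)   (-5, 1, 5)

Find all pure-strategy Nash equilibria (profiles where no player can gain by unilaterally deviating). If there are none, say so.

Pure-strategy Nash equilibria: (U, R, m2); (D, L, m2)

For each strategy profile, look for a profitable unilateral deviation.
(U, L, m1): P1 can switch to D (-1 → 4). Not NE.
(U, L, m2): P1 can switch to D (-5 → -4). Not NE.
(U, C, m1): P2 can switch to L (-5 → 4). Not NE.
(U, C, m2): P2 can switch to R (-2 → 1). Not NE.
(U, R, m1): P2 can switch to L (-1 → 4). Not NE.
(U, R, m2): P1 gets 5, best alternative -5; P2 gets 1, best alternative -2; P3 gets 2, best alternative -3. No profitable deviation — NE.
(D, L, m1): P3 can switch to m2 (-2 → 3). Not NE.
(D, L, m2): P1 gets -4, best alternative -5; P2 gets 4, best alternative 1; P3 gets 3, best alternative -2. No profitable deviation — NE.
(D, C, m1): P1 can switch to U (-5 → 4). Not NE.
(D, C, m2): P1 can switch to U (-3 → -1). Not NE.
(The remaining 2 profiles each have a profitable deviation by the same check.)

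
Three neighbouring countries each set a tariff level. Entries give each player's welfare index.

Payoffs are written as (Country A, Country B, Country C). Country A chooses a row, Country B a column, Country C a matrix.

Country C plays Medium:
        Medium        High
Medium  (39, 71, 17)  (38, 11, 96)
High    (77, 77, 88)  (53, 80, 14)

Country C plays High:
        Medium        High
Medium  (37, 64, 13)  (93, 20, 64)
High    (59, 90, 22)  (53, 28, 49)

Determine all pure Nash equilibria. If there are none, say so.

This game has no pure Nash equilibrium.

Country A against (Medium, Medium): payoffs 39, 77 → best response High.
Country A against (Medium, High): payoffs 37, 59 → best response High.
Country A against (High, Medium): payoffs 38, 53 → best response High.
Country A against (High, High): payoffs 93, 53 → best response Medium.
Country B against (Medium, Medium): payoffs 71, 11 → best response Medium.
Country B against (Medium, High): payoffs 64, 20 → best response Medium.
Country B against (High, Medium): payoffs 77, 80 → best response High.
Country B against (High, High): payoffs 90, 28 → best response Medium.
Country C against (Medium, Medium): payoffs 17, 13 → best response Medium.
Country C against (Medium, High): payoffs 96, 64 → best response Medium.
Country C against (High, Medium): payoffs 88, 22 → best response Medium.
Country C against (High, High): payoffs 14, 49 → best response High.
No profile is a mutual best response for all players.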